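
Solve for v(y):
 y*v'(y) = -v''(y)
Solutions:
 v(y) = C1 + C2*erf(sqrt(2)*y/2)


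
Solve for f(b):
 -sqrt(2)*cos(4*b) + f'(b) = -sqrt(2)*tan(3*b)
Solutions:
 f(b) = C1 + sqrt(2)*log(cos(3*b))/3 + sqrt(2)*sin(4*b)/4


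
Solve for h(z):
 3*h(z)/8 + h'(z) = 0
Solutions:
 h(z) = C1*exp(-3*z/8)


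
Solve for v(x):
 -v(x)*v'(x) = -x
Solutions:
 v(x) = -sqrt(C1 + x^2)
 v(x) = sqrt(C1 + x^2)


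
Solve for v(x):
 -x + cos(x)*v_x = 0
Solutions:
 v(x) = C1 + Integral(x/cos(x), x)


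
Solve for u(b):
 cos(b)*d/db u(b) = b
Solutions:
 u(b) = C1 + Integral(b/cos(b), b)


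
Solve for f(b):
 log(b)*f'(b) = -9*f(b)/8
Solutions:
 f(b) = C1*exp(-9*li(b)/8)


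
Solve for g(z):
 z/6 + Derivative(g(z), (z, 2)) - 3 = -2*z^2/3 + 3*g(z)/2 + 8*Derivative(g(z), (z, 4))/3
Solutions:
 g(z) = 4*z^2/9 + z/9 + (C1*sin(sqrt(3)*z*sin(atan(sqrt(15))/2)/2) + C2*cos(sqrt(3)*z*sin(atan(sqrt(15))/2)/2))*exp(-sqrt(3)*z*cos(atan(sqrt(15))/2)/2) + (C3*sin(sqrt(3)*z*sin(atan(sqrt(15))/2)/2) + C4*cos(sqrt(3)*z*sin(atan(sqrt(15))/2)/2))*exp(sqrt(3)*z*cos(atan(sqrt(15))/2)/2) - 38/27


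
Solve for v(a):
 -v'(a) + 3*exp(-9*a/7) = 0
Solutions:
 v(a) = C1 - 7*exp(-9*a/7)/3


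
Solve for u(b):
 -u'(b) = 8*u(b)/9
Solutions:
 u(b) = C1*exp(-8*b/9)


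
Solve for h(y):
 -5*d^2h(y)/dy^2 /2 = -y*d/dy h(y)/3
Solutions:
 h(y) = C1 + C2*erfi(sqrt(15)*y/15)


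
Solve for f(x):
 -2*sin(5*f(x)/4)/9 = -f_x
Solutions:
 -2*x/9 + 2*log(cos(5*f(x)/4) - 1)/5 - 2*log(cos(5*f(x)/4) + 1)/5 = C1


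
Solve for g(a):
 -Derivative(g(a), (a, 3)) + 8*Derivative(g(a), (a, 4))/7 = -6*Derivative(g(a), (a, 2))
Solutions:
 g(a) = C1 + C2*a + (C3*sin(sqrt(1295)*a/16) + C4*cos(sqrt(1295)*a/16))*exp(7*a/16)


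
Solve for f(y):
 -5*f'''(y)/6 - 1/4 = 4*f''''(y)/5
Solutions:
 f(y) = C1 + C2*y + C3*y^2 + C4*exp(-25*y/24) - y^3/20


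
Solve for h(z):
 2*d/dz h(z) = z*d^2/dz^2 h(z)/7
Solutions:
 h(z) = C1 + C2*z^15


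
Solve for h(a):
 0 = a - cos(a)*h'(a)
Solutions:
 h(a) = C1 + Integral(a/cos(a), a)


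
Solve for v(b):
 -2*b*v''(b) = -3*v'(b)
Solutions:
 v(b) = C1 + C2*b^(5/2)


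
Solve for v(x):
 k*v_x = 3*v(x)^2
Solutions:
 v(x) = -k/(C1*k + 3*x)


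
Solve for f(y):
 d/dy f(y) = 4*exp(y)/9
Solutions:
 f(y) = C1 + 4*exp(y)/9


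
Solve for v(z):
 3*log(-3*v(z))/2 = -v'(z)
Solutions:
 2*Integral(1/(log(-_y) + log(3)), (_y, v(z)))/3 = C1 - z


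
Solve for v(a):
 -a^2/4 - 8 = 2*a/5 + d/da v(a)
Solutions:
 v(a) = C1 - a^3/12 - a^2/5 - 8*a


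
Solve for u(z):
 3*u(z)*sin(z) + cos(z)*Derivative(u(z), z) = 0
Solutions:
 u(z) = C1*cos(z)^3


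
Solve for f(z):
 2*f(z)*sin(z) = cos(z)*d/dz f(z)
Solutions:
 f(z) = C1/cos(z)^2


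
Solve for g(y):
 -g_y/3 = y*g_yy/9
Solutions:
 g(y) = C1 + C2/y^2


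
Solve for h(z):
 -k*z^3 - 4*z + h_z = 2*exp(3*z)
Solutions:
 h(z) = C1 + k*z^4/4 + 2*z^2 + 2*exp(3*z)/3


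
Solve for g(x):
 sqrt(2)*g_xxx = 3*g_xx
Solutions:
 g(x) = C1 + C2*x + C3*exp(3*sqrt(2)*x/2)


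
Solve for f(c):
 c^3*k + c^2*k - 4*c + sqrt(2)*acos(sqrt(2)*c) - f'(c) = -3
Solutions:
 f(c) = C1 + c^4*k/4 + c^3*k/3 - 2*c^2 + 3*c + sqrt(2)*(c*acos(sqrt(2)*c) - sqrt(2)*sqrt(1 - 2*c^2)/2)


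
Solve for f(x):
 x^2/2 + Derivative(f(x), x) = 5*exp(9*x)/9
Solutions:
 f(x) = C1 - x^3/6 + 5*exp(9*x)/81


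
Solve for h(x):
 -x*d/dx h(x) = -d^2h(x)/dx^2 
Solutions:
 h(x) = C1 + C2*erfi(sqrt(2)*x/2)


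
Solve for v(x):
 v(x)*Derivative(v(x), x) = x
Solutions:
 v(x) = -sqrt(C1 + x^2)
 v(x) = sqrt(C1 + x^2)


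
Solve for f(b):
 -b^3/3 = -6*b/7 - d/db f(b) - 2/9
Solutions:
 f(b) = C1 + b^4/12 - 3*b^2/7 - 2*b/9


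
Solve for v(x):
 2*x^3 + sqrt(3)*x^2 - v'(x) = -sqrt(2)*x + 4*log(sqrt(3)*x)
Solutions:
 v(x) = C1 + x^4/2 + sqrt(3)*x^3/3 + sqrt(2)*x^2/2 - 4*x*log(x) - x*log(9) + 4*x


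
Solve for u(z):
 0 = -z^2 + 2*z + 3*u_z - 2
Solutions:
 u(z) = C1 + z^3/9 - z^2/3 + 2*z/3


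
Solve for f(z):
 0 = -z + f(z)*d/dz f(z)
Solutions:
 f(z) = -sqrt(C1 + z^2)
 f(z) = sqrt(C1 + z^2)


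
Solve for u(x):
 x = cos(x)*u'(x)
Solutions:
 u(x) = C1 + Integral(x/cos(x), x)


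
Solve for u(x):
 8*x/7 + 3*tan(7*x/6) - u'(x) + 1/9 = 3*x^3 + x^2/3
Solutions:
 u(x) = C1 - 3*x^4/4 - x^3/9 + 4*x^2/7 + x/9 - 18*log(cos(7*x/6))/7


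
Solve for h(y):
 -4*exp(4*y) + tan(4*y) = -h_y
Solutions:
 h(y) = C1 + exp(4*y) + log(cos(4*y))/4


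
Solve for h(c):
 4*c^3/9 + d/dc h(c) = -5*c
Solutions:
 h(c) = C1 - c^4/9 - 5*c^2/2


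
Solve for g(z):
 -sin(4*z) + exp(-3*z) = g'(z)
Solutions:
 g(z) = C1 + cos(4*z)/4 - exp(-3*z)/3


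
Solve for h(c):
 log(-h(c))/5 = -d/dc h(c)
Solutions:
 -li(-h(c)) = C1 - c/5


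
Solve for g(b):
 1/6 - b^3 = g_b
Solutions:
 g(b) = C1 - b^4/4 + b/6


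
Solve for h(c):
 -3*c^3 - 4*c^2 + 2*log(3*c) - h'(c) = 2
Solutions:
 h(c) = C1 - 3*c^4/4 - 4*c^3/3 + 2*c*log(c) - 4*c + 2*c*log(3)


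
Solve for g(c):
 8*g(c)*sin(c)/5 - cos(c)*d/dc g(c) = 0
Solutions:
 g(c) = C1/cos(c)^(8/5)


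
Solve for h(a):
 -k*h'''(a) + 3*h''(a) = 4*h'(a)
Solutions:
 h(a) = C1 + C2*exp(a*(3 - sqrt(9 - 16*k))/(2*k)) + C3*exp(a*(sqrt(9 - 16*k) + 3)/(2*k))


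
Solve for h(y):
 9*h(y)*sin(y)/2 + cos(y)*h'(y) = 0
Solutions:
 h(y) = C1*cos(y)^(9/2)


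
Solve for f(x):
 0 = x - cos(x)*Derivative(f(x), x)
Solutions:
 f(x) = C1 + Integral(x/cos(x), x)


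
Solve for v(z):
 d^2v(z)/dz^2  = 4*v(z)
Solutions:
 v(z) = C1*exp(-2*z) + C2*exp(2*z)


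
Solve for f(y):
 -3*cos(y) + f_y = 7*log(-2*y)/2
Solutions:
 f(y) = C1 + 7*y*log(-y)/2 - 7*y/2 + 7*y*log(2)/2 + 3*sin(y)


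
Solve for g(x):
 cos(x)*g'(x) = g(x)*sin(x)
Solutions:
 g(x) = C1/cos(x)


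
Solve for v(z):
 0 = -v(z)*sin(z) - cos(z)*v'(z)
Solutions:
 v(z) = C1*cos(z)


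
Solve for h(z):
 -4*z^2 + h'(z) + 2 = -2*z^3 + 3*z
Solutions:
 h(z) = C1 - z^4/2 + 4*z^3/3 + 3*z^2/2 - 2*z


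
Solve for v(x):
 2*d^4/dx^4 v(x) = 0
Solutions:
 v(x) = C1 + C2*x + C3*x^2 + C4*x^3


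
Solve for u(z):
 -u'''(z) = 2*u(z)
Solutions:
 u(z) = C3*exp(-2^(1/3)*z) + (C1*sin(2^(1/3)*sqrt(3)*z/2) + C2*cos(2^(1/3)*sqrt(3)*z/2))*exp(2^(1/3)*z/2)


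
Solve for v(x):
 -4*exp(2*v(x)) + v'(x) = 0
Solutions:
 v(x) = log(-sqrt(-1/(C1 + 4*x))) - log(2)/2
 v(x) = log(-1/(C1 + 4*x))/2 - log(2)/2


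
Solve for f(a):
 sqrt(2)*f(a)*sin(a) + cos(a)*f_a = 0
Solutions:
 f(a) = C1*cos(a)^(sqrt(2))


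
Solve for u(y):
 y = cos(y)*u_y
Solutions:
 u(y) = C1 + Integral(y/cos(y), y)


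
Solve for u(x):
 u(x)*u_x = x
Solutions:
 u(x) = -sqrt(C1 + x^2)
 u(x) = sqrt(C1 + x^2)


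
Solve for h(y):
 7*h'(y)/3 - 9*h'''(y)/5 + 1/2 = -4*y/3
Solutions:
 h(y) = C1 + C2*exp(-sqrt(105)*y/9) + C3*exp(sqrt(105)*y/9) - 2*y^2/7 - 3*y/14


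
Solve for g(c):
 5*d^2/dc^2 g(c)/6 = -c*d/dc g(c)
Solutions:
 g(c) = C1 + C2*erf(sqrt(15)*c/5)


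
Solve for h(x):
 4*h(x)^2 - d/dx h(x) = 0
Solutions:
 h(x) = -1/(C1 + 4*x)


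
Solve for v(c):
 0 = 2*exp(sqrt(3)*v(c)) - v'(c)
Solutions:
 v(c) = sqrt(3)*(2*log(-1/(C1 + 2*c)) - log(3))/6


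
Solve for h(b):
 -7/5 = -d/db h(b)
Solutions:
 h(b) = C1 + 7*b/5


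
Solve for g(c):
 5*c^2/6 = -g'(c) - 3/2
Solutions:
 g(c) = C1 - 5*c^3/18 - 3*c/2


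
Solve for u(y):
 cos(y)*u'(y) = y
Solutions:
 u(y) = C1 + Integral(y/cos(y), y)


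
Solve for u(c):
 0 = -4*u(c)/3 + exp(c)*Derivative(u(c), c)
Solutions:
 u(c) = C1*exp(-4*exp(-c)/3)


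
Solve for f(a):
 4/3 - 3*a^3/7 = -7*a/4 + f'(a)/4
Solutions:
 f(a) = C1 - 3*a^4/7 + 7*a^2/2 + 16*a/3


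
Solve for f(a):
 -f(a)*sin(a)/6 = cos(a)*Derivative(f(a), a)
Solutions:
 f(a) = C1*cos(a)^(1/6)


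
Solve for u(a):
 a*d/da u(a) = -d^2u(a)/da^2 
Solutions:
 u(a) = C1 + C2*erf(sqrt(2)*a/2)


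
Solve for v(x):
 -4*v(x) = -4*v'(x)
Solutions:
 v(x) = C1*exp(x)


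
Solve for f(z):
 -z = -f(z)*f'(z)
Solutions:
 f(z) = -sqrt(C1 + z^2)
 f(z) = sqrt(C1 + z^2)


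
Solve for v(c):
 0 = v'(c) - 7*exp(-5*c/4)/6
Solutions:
 v(c) = C1 - 14*exp(-5*c/4)/15


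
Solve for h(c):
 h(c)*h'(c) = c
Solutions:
 h(c) = -sqrt(C1 + c^2)
 h(c) = sqrt(C1 + c^2)


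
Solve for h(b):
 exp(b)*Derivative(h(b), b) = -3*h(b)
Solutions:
 h(b) = C1*exp(3*exp(-b))


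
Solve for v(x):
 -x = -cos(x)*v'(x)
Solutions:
 v(x) = C1 + Integral(x/cos(x), x)


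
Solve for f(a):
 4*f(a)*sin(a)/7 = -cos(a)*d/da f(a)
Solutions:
 f(a) = C1*cos(a)^(4/7)


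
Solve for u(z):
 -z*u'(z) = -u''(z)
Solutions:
 u(z) = C1 + C2*erfi(sqrt(2)*z/2)


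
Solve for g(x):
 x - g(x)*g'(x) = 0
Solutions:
 g(x) = -sqrt(C1 + x^2)
 g(x) = sqrt(C1 + x^2)


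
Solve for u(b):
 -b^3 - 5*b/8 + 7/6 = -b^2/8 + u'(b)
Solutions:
 u(b) = C1 - b^4/4 + b^3/24 - 5*b^2/16 + 7*b/6


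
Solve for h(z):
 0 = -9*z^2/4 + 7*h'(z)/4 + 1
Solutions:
 h(z) = C1 + 3*z^3/7 - 4*z/7


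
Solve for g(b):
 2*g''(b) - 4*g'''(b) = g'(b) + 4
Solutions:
 g(b) = C1 - 4*b + (C2*sin(sqrt(3)*b/4) + C3*cos(sqrt(3)*b/4))*exp(b/4)


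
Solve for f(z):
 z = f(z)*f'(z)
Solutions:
 f(z) = -sqrt(C1 + z^2)
 f(z) = sqrt(C1 + z^2)


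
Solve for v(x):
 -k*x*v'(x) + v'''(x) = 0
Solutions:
 v(x) = C1 + Integral(C2*airyai(k^(1/3)*x) + C3*airybi(k^(1/3)*x), x)


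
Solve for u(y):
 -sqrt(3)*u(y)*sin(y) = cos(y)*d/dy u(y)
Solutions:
 u(y) = C1*cos(y)^(sqrt(3))


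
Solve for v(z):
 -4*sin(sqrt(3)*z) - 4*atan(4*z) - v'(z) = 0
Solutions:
 v(z) = C1 - 4*z*atan(4*z) + log(16*z^2 + 1)/2 + 4*sqrt(3)*cos(sqrt(3)*z)/3


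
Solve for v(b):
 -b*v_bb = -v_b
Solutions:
 v(b) = C1 + C2*b^2


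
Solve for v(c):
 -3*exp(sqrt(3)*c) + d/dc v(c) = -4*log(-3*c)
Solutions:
 v(c) = C1 - 4*c*log(-c) + 4*c*(1 - log(3)) + sqrt(3)*exp(sqrt(3)*c)


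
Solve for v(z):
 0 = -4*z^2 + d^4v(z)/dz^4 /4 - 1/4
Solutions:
 v(z) = C1 + C2*z + C3*z^2 + C4*z^3 + 2*z^6/45 + z^4/24


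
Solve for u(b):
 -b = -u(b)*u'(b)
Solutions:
 u(b) = -sqrt(C1 + b^2)
 u(b) = sqrt(C1 + b^2)


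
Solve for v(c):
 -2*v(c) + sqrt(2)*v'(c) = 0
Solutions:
 v(c) = C1*exp(sqrt(2)*c)


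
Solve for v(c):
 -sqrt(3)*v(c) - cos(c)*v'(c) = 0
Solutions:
 v(c) = C1*(sin(c) - 1)^(sqrt(3)/2)/(sin(c) + 1)^(sqrt(3)/2)


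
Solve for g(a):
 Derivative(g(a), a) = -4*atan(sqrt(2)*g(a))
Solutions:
 Integral(1/atan(sqrt(2)*_y), (_y, g(a))) = C1 - 4*a


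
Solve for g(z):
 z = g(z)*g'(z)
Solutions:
 g(z) = -sqrt(C1 + z^2)
 g(z) = sqrt(C1 + z^2)


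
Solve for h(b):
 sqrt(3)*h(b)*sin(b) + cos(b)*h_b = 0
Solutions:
 h(b) = C1*cos(b)^(sqrt(3))


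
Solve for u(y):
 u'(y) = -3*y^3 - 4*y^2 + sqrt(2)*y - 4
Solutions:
 u(y) = C1 - 3*y^4/4 - 4*y^3/3 + sqrt(2)*y^2/2 - 4*y


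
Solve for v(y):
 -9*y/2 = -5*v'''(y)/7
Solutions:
 v(y) = C1 + C2*y + C3*y^2 + 21*y^4/80


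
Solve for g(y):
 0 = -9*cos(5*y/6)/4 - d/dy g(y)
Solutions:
 g(y) = C1 - 27*sin(5*y/6)/10


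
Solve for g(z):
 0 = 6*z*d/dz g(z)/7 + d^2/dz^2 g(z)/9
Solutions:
 g(z) = C1 + C2*erf(3*sqrt(21)*z/7)


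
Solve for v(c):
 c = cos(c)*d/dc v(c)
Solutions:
 v(c) = C1 + Integral(c/cos(c), c)


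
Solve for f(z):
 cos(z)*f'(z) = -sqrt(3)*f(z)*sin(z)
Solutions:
 f(z) = C1*cos(z)^(sqrt(3))


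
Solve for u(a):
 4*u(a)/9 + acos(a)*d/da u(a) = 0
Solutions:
 u(a) = C1*exp(-4*Integral(1/acos(a), a)/9)


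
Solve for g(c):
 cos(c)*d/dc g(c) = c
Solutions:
 g(c) = C1 + Integral(c/cos(c), c)


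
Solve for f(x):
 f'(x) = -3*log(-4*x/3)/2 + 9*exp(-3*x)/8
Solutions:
 f(x) = C1 - 3*x*log(-x)/2 + x*(-3*log(2) + 3/2 + 3*log(3)/2) - 3*exp(-3*x)/8


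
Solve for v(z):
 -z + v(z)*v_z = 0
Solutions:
 v(z) = -sqrt(C1 + z^2)
 v(z) = sqrt(C1 + z^2)


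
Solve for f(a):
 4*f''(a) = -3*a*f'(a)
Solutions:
 f(a) = C1 + C2*erf(sqrt(6)*a/4)


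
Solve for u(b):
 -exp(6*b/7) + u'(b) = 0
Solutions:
 u(b) = C1 + 7*exp(6*b/7)/6


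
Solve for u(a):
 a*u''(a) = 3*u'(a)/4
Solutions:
 u(a) = C1 + C2*a^(7/4)


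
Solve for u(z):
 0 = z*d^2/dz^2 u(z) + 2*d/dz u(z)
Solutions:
 u(z) = C1 + C2/z


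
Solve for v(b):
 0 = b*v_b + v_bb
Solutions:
 v(b) = C1 + C2*erf(sqrt(2)*b/2)


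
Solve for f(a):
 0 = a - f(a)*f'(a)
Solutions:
 f(a) = -sqrt(C1 + a^2)
 f(a) = sqrt(C1 + a^2)


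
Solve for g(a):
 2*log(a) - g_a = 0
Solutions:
 g(a) = C1 + 2*a*log(a) - 2*a


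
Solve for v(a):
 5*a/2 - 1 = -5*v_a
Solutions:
 v(a) = C1 - a^2/4 + a/5


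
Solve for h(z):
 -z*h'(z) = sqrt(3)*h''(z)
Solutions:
 h(z) = C1 + C2*erf(sqrt(2)*3^(3/4)*z/6)


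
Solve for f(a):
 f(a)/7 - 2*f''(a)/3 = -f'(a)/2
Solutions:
 f(a) = C1*exp(a*(21 - sqrt(1113))/56) + C2*exp(a*(21 + sqrt(1113))/56)


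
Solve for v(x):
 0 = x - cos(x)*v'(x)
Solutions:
 v(x) = C1 + Integral(x/cos(x), x)


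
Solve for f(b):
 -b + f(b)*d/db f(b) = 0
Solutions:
 f(b) = -sqrt(C1 + b^2)
 f(b) = sqrt(C1 + b^2)


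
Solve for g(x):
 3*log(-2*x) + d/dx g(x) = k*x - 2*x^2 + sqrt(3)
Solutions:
 g(x) = C1 + k*x^2/2 - 2*x^3/3 - 3*x*log(-x) + x*(-3*log(2) + sqrt(3) + 3)


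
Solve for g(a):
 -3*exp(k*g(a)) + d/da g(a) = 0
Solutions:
 g(a) = Piecewise((log(-1/(C1*k + 3*a*k))/k, Ne(k, 0)), (nan, True))
 g(a) = Piecewise((C1 + 3*a, Eq(k, 0)), (nan, True))


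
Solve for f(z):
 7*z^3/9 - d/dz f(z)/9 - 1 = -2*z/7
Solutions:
 f(z) = C1 + 7*z^4/4 + 9*z^2/7 - 9*z


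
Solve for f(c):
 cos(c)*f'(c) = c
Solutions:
 f(c) = C1 + Integral(c/cos(c), c)


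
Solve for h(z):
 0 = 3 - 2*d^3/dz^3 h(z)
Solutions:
 h(z) = C1 + C2*z + C3*z^2 + z^3/4


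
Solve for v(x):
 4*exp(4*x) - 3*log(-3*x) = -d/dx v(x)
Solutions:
 v(x) = C1 + 3*x*log(-x) + 3*x*(-1 + log(3)) - exp(4*x)


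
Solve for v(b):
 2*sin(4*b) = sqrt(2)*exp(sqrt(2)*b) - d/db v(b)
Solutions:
 v(b) = C1 + exp(sqrt(2)*b) + cos(4*b)/2


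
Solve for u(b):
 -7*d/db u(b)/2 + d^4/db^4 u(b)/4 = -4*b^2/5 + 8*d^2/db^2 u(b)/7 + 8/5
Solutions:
 u(b) = C1 + C2*exp(-b*(32/(sqrt(8841441)/441 + 7)^(1/3) + 21*(sqrt(8841441)/441 + 7)^(1/3))/42)*sin(sqrt(3)*b*(-21*(sqrt(8841441)/441 + 7)^(1/3) + 32/(sqrt(8841441)/441 + 7)^(1/3))/42) + C3*exp(-b*(32/(sqrt(8841441)/441 + 7)^(1/3) + 21*(sqrt(8841441)/441 + 7)^(1/3))/42)*cos(sqrt(3)*b*(-21*(sqrt(8841441)/441 + 7)^(1/3) + 32/(sqrt(8841441)/441 + 7)^(1/3))/42) + C4*exp(b*(32/(21*(sqrt(8841441)/441 + 7)^(1/3)) + (sqrt(8841441)/441 + 7)^(1/3))) + 8*b^3/105 - 128*b^2/1715 - 6864*b/16807


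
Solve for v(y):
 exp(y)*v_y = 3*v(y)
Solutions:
 v(y) = C1*exp(-3*exp(-y))


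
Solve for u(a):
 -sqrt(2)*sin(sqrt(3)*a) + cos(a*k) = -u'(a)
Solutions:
 u(a) = C1 - sqrt(6)*cos(sqrt(3)*a)/3 - sin(a*k)/k


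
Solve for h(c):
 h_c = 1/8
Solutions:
 h(c) = C1 + c/8


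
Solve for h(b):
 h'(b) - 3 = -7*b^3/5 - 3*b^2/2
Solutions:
 h(b) = C1 - 7*b^4/20 - b^3/2 + 3*b


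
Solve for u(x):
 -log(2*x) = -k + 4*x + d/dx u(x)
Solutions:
 u(x) = C1 + k*x - 2*x^2 - x*log(x) - x*log(2) + x


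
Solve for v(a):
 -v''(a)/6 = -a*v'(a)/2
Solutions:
 v(a) = C1 + C2*erfi(sqrt(6)*a/2)


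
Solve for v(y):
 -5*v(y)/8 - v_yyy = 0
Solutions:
 v(y) = C3*exp(-5^(1/3)*y/2) + (C1*sin(sqrt(3)*5^(1/3)*y/4) + C2*cos(sqrt(3)*5^(1/3)*y/4))*exp(5^(1/3)*y/4)


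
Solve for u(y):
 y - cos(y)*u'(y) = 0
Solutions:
 u(y) = C1 + Integral(y/cos(y), y)


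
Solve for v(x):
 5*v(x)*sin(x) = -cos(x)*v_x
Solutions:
 v(x) = C1*cos(x)^5


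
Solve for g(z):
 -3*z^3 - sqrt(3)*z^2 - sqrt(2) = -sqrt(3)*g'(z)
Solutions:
 g(z) = C1 + sqrt(3)*z^4/4 + z^3/3 + sqrt(6)*z/3


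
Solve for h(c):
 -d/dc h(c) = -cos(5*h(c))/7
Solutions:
 -c/7 - log(sin(5*h(c)) - 1)/10 + log(sin(5*h(c)) + 1)/10 = C1


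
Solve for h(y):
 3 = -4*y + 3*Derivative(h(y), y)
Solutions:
 h(y) = C1 + 2*y^2/3 + y


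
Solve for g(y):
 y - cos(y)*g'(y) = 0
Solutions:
 g(y) = C1 + Integral(y/cos(y), y)


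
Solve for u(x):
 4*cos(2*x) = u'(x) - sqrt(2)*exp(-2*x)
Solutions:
 u(x) = C1 + 2*sin(2*x) - sqrt(2)*exp(-2*x)/2


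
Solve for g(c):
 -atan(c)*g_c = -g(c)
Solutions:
 g(c) = C1*exp(Integral(1/atan(c), c))


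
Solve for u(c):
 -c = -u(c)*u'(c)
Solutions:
 u(c) = -sqrt(C1 + c^2)
 u(c) = sqrt(C1 + c^2)


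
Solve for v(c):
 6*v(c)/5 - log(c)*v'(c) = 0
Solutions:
 v(c) = C1*exp(6*li(c)/5)


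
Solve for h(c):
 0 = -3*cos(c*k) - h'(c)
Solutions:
 h(c) = C1 - 3*sin(c*k)/k


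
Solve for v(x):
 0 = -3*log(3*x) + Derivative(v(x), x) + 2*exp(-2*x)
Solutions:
 v(x) = C1 + 3*x*log(x) + 3*x*(-1 + log(3)) + exp(-2*x)


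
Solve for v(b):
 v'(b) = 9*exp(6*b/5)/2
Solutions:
 v(b) = C1 + 15*exp(6*b/5)/4


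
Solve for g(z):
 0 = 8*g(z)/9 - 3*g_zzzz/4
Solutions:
 g(z) = C1*exp(-2*6^(1/4)*z/3) + C2*exp(2*6^(1/4)*z/3) + C3*sin(2*6^(1/4)*z/3) + C4*cos(2*6^(1/4)*z/3)


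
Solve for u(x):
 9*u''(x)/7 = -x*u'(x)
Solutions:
 u(x) = C1 + C2*erf(sqrt(14)*x/6)


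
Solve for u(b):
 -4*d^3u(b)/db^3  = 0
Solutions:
 u(b) = C1 + C2*b + C3*b^2


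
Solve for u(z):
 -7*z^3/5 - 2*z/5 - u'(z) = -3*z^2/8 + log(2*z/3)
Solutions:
 u(z) = C1 - 7*z^4/20 + z^3/8 - z^2/5 - z*log(z) + z*log(3/2) + z


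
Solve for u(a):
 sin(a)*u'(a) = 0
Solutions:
 u(a) = C1


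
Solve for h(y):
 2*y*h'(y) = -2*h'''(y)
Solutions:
 h(y) = C1 + Integral(C2*airyai(-y) + C3*airybi(-y), y)


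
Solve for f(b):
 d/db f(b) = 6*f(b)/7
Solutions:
 f(b) = C1*exp(6*b/7)


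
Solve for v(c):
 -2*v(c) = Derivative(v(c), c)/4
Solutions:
 v(c) = C1*exp(-8*c)


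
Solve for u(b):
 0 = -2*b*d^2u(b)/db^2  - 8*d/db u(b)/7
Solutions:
 u(b) = C1 + C2*b^(3/7)


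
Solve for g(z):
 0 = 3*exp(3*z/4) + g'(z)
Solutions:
 g(z) = C1 - 4*exp(3*z/4)


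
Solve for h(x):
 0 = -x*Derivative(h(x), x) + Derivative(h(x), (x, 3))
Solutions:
 h(x) = C1 + Integral(C2*airyai(x) + C3*airybi(x), x)


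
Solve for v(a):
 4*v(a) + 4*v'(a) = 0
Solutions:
 v(a) = C1*exp(-a)


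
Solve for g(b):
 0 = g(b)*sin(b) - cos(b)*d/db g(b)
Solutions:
 g(b) = C1/cos(b)


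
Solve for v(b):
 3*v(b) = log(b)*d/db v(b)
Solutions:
 v(b) = C1*exp(3*li(b))


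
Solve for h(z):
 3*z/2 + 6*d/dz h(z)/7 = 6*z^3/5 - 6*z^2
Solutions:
 h(z) = C1 + 7*z^4/20 - 7*z^3/3 - 7*z^2/8


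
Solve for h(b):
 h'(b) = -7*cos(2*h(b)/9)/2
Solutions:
 7*b/2 - 9*log(sin(2*h(b)/9) - 1)/4 + 9*log(sin(2*h(b)/9) + 1)/4 = C1


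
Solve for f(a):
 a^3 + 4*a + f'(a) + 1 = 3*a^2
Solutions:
 f(a) = C1 - a^4/4 + a^3 - 2*a^2 - a


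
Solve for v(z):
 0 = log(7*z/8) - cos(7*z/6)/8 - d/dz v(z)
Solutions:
 v(z) = C1 + z*log(z) - 3*z*log(2) - z + z*log(7) - 3*sin(7*z/6)/28


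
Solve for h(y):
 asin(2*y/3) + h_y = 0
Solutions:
 h(y) = C1 - y*asin(2*y/3) - sqrt(9 - 4*y^2)/2


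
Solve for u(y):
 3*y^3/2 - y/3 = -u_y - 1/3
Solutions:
 u(y) = C1 - 3*y^4/8 + y^2/6 - y/3


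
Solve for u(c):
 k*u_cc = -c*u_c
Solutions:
 u(c) = C1 + C2*sqrt(k)*erf(sqrt(2)*c*sqrt(1/k)/2)


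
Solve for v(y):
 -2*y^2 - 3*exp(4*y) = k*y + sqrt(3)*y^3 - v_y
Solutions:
 v(y) = C1 + k*y^2/2 + sqrt(3)*y^4/4 + 2*y^3/3 + 3*exp(4*y)/4


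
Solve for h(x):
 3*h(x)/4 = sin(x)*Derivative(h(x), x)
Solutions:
 h(x) = C1*(cos(x) - 1)^(3/8)/(cos(x) + 1)^(3/8)


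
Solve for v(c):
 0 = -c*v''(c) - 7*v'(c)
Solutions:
 v(c) = C1 + C2/c^6


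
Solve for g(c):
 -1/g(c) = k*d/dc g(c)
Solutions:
 g(c) = -sqrt(C1 - 2*c/k)
 g(c) = sqrt(C1 - 2*c/k)


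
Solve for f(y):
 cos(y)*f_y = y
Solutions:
 f(y) = C1 + Integral(y/cos(y), y)


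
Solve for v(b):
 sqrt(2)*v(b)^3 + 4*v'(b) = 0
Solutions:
 v(b) = -sqrt(2)*sqrt(-1/(C1 - sqrt(2)*b))
 v(b) = sqrt(2)*sqrt(-1/(C1 - sqrt(2)*b))


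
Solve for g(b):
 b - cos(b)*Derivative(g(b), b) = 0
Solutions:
 g(b) = C1 + Integral(b/cos(b), b)


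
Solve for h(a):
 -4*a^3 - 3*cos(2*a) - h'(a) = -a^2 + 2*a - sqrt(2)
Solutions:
 h(a) = C1 - a^4 + a^3/3 - a^2 + sqrt(2)*a - 3*sin(2*a)/2


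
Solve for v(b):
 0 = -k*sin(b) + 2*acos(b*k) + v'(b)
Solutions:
 v(b) = C1 - k*cos(b) - 2*Piecewise((b*acos(b*k) - sqrt(-b^2*k^2 + 1)/k, Ne(k, 0)), (pi*b/2, True))


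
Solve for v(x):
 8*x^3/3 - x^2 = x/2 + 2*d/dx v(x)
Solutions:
 v(x) = C1 + x^4/3 - x^3/6 - x^2/8


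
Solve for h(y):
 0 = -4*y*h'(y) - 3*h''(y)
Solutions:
 h(y) = C1 + C2*erf(sqrt(6)*y/3)


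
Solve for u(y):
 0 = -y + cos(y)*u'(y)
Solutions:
 u(y) = C1 + Integral(y/cos(y), y)


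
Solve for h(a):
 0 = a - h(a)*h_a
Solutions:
 h(a) = -sqrt(C1 + a^2)
 h(a) = sqrt(C1 + a^2)


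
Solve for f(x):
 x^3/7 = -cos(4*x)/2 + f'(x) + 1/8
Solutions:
 f(x) = C1 + x^4/28 - x/8 + sin(4*x)/8


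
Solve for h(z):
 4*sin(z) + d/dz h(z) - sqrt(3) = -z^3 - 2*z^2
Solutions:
 h(z) = C1 - z^4/4 - 2*z^3/3 + sqrt(3)*z + 4*cos(z)


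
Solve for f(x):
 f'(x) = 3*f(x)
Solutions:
 f(x) = C1*exp(3*x)


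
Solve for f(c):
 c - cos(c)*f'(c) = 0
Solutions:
 f(c) = C1 + Integral(c/cos(c), c)


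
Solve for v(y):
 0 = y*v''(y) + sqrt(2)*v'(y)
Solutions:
 v(y) = C1 + C2*y^(1 - sqrt(2))


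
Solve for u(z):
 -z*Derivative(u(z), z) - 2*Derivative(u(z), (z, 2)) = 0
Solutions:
 u(z) = C1 + C2*erf(z/2)


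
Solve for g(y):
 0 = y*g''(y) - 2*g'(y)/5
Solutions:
 g(y) = C1 + C2*y^(7/5)


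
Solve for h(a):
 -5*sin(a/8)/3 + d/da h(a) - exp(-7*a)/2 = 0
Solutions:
 h(a) = C1 - 40*cos(a/8)/3 - exp(-7*a)/14


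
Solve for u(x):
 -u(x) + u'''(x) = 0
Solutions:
 u(x) = C3*exp(x) + (C1*sin(sqrt(3)*x/2) + C2*cos(sqrt(3)*x/2))*exp(-x/2)


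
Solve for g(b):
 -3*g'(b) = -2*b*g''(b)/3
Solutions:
 g(b) = C1 + C2*b^(11/2)


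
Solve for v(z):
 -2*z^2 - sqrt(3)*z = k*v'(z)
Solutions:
 v(z) = C1 - 2*z^3/(3*k) - sqrt(3)*z^2/(2*k)


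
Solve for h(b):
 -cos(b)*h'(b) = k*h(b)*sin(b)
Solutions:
 h(b) = C1*exp(k*log(cos(b)))


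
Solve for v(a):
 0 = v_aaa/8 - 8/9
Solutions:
 v(a) = C1 + C2*a + C3*a^2 + 32*a^3/27


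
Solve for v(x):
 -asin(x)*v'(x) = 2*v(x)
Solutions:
 v(x) = C1*exp(-2*Integral(1/asin(x), x))


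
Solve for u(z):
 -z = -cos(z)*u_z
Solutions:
 u(z) = C1 + Integral(z/cos(z), z)


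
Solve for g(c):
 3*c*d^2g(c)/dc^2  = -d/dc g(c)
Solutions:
 g(c) = C1 + C2*c^(2/3)


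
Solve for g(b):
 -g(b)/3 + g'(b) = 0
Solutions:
 g(b) = C1*exp(b/3)


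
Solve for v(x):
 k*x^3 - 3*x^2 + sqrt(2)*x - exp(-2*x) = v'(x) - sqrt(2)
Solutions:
 v(x) = C1 + k*x^4/4 - x^3 + sqrt(2)*x^2/2 + sqrt(2)*x + exp(-2*x)/2


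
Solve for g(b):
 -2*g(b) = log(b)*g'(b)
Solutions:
 g(b) = C1*exp(-2*li(b))


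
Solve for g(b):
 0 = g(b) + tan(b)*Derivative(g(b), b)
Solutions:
 g(b) = C1/sin(b)


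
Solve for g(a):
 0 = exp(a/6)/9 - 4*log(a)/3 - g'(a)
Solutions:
 g(a) = C1 - 4*a*log(a)/3 + 4*a/3 + 2*exp(a/6)/3


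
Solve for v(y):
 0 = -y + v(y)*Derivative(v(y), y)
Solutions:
 v(y) = -sqrt(C1 + y^2)
 v(y) = sqrt(C1 + y^2)


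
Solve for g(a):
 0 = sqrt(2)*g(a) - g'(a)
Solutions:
 g(a) = C1*exp(sqrt(2)*a)


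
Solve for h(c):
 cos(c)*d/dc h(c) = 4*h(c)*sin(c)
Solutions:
 h(c) = C1/cos(c)^4


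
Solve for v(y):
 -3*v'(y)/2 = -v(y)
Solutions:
 v(y) = C1*exp(2*y/3)


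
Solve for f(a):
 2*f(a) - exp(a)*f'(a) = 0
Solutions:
 f(a) = C1*exp(-2*exp(-a))


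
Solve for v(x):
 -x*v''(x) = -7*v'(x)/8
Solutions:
 v(x) = C1 + C2*x^(15/8)


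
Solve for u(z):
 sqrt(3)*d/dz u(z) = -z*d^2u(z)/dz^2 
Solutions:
 u(z) = C1 + C2*z^(1 - sqrt(3))


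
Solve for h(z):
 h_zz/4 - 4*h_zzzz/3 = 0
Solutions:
 h(z) = C1 + C2*z + C3*exp(-sqrt(3)*z/4) + C4*exp(sqrt(3)*z/4)


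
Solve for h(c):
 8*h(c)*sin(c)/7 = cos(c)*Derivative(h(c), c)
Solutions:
 h(c) = C1/cos(c)^(8/7)


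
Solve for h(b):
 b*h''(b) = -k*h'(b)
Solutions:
 h(b) = C1 + b^(1 - re(k))*(C2*sin(log(b)*Abs(im(k))) + C3*cos(log(b)*im(k)))


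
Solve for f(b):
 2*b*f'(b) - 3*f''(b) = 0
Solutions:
 f(b) = C1 + C2*erfi(sqrt(3)*b/3)


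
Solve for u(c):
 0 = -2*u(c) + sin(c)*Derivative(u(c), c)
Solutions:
 u(c) = C1*(cos(c) - 1)/(cos(c) + 1)


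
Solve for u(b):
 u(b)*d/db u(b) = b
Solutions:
 u(b) = -sqrt(C1 + b^2)
 u(b) = sqrt(C1 + b^2)


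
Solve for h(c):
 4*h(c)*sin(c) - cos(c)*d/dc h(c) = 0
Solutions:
 h(c) = C1/cos(c)^4


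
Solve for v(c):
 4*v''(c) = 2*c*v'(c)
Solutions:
 v(c) = C1 + C2*erfi(c/2)


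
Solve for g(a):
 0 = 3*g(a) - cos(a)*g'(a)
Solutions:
 g(a) = C1*(sin(a) + 1)^(3/2)/(sin(a) - 1)^(3/2)


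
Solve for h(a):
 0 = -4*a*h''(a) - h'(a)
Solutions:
 h(a) = C1 + C2*a^(3/4)


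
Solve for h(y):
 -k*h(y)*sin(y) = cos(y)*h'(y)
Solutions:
 h(y) = C1*exp(k*log(cos(y)))


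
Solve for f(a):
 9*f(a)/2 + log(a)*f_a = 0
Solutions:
 f(a) = C1*exp(-9*li(a)/2)


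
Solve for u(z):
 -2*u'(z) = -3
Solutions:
 u(z) = C1 + 3*z/2


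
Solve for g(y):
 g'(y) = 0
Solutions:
 g(y) = C1


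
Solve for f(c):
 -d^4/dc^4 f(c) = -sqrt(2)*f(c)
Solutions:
 f(c) = C1*exp(-2^(1/8)*c) + C2*exp(2^(1/8)*c) + C3*sin(2^(1/8)*c) + C4*cos(2^(1/8)*c)


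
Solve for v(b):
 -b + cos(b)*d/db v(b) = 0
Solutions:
 v(b) = C1 + Integral(b/cos(b), b)


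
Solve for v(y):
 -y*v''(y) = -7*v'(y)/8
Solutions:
 v(y) = C1 + C2*y^(15/8)


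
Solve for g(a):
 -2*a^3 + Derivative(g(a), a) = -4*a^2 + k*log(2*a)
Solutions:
 g(a) = C1 + a^4/2 - 4*a^3/3 + a*k*log(a) - a*k + a*k*log(2)


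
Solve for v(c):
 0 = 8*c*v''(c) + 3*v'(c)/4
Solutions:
 v(c) = C1 + C2*c^(29/32)


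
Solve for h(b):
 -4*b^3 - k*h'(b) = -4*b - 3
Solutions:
 h(b) = C1 - b^4/k + 2*b^2/k + 3*b/k


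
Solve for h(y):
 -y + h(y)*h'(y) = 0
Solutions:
 h(y) = -sqrt(C1 + y^2)
 h(y) = sqrt(C1 + y^2)


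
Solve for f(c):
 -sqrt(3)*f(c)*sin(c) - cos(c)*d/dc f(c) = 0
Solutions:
 f(c) = C1*cos(c)^(sqrt(3))


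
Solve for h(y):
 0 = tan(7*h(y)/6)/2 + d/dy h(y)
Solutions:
 h(y) = -6*asin(C1*exp(-7*y/12))/7 + 6*pi/7
 h(y) = 6*asin(C1*exp(-7*y/12))/7


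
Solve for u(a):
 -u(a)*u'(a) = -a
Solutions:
 u(a) = -sqrt(C1 + a^2)
 u(a) = sqrt(C1 + a^2)


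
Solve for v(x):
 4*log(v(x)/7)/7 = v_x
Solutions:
 7*Integral(1/(-log(_y) + log(7)), (_y, v(x)))/4 = C1 - x


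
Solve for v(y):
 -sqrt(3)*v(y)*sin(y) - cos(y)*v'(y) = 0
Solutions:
 v(y) = C1*cos(y)^(sqrt(3))


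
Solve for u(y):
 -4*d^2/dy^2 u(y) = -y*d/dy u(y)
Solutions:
 u(y) = C1 + C2*erfi(sqrt(2)*y/4)


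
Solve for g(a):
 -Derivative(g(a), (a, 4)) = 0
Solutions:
 g(a) = C1 + C2*a + C3*a^2 + C4*a^3


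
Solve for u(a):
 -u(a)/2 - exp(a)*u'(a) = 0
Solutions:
 u(a) = C1*exp(exp(-a)/2)


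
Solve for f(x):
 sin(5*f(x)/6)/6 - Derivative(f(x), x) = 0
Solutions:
 -x/6 + 3*log(cos(5*f(x)/6) - 1)/5 - 3*log(cos(5*f(x)/6) + 1)/5 = C1


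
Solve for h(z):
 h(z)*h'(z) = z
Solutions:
 h(z) = -sqrt(C1 + z^2)
 h(z) = sqrt(C1 + z^2)


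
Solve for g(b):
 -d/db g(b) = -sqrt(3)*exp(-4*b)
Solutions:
 g(b) = C1 - sqrt(3)*exp(-4*b)/4


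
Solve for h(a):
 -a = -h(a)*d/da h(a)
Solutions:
 h(a) = -sqrt(C1 + a^2)
 h(a) = sqrt(C1 + a^2)


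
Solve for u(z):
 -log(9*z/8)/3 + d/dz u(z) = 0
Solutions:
 u(z) = C1 + z*log(z)/3 - z*log(2) - z/3 + 2*z*log(3)/3


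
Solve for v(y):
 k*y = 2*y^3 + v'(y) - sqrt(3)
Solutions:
 v(y) = C1 + k*y^2/2 - y^4/2 + sqrt(3)*y


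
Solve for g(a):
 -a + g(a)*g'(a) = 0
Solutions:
 g(a) = -sqrt(C1 + a^2)
 g(a) = sqrt(C1 + a^2)


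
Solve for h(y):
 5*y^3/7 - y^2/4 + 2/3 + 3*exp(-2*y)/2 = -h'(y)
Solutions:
 h(y) = C1 - 5*y^4/28 + y^3/12 - 2*y/3 + 3*exp(-2*y)/4


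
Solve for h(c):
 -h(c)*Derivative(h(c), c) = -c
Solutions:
 h(c) = -sqrt(C1 + c^2)
 h(c) = sqrt(C1 + c^2)


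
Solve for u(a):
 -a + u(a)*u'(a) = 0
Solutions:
 u(a) = -sqrt(C1 + a^2)
 u(a) = sqrt(C1 + a^2)


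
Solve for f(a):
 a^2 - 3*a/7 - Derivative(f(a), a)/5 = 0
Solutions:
 f(a) = C1 + 5*a^3/3 - 15*a^2/14


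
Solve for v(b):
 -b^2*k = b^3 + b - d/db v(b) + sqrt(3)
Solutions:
 v(b) = C1 + b^4/4 + b^3*k/3 + b^2/2 + sqrt(3)*b


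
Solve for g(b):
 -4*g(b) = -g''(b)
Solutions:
 g(b) = C1*exp(-2*b) + C2*exp(2*b)


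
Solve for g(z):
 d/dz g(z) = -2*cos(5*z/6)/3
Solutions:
 g(z) = C1 - 4*sin(5*z/6)/5


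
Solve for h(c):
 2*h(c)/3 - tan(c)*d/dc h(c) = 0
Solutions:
 h(c) = C1*sin(c)^(2/3)


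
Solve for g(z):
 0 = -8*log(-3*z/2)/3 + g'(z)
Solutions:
 g(z) = C1 + 8*z*log(-z)/3 + 8*z*(-1 - log(2) + log(3))/3


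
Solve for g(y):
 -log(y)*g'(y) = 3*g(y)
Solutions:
 g(y) = C1*exp(-3*li(y))


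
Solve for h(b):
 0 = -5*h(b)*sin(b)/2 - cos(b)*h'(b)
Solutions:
 h(b) = C1*cos(b)^(5/2)


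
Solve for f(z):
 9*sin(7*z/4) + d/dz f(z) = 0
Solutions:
 f(z) = C1 + 36*cos(7*z/4)/7


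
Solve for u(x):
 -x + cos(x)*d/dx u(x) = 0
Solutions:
 u(x) = C1 + Integral(x/cos(x), x)


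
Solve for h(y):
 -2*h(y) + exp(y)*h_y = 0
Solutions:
 h(y) = C1*exp(-2*exp(-y))


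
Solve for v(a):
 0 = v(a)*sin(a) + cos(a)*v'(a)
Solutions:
 v(a) = C1*cos(a)


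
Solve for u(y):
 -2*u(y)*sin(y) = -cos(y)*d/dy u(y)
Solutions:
 u(y) = C1/cos(y)^2


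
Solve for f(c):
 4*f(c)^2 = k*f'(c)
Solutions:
 f(c) = -k/(C1*k + 4*c)


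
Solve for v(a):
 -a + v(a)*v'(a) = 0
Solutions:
 v(a) = -sqrt(C1 + a^2)
 v(a) = sqrt(C1 + a^2)


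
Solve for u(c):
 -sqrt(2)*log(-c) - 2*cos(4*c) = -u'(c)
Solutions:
 u(c) = C1 + sqrt(2)*c*(log(-c) - 1) + sin(4*c)/2


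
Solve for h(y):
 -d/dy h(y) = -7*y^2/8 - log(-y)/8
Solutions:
 h(y) = C1 + 7*y^3/24 + y*log(-y)/8 - y/8


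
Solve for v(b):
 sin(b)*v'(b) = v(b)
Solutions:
 v(b) = C1*sqrt(cos(b) - 1)/sqrt(cos(b) + 1)


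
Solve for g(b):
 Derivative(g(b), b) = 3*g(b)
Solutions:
 g(b) = C1*exp(3*b)


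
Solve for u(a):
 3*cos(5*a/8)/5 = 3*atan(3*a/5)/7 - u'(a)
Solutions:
 u(a) = C1 + 3*a*atan(3*a/5)/7 - 5*log(9*a^2 + 25)/14 - 24*sin(5*a/8)/25


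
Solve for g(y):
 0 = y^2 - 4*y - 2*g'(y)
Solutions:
 g(y) = C1 + y^3/6 - y^2


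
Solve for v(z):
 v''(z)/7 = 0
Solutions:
 v(z) = C1 + C2*z


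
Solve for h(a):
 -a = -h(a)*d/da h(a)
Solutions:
 h(a) = -sqrt(C1 + a^2)
 h(a) = sqrt(C1 + a^2)


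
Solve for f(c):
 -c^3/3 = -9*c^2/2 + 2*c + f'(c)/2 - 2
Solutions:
 f(c) = C1 - c^4/6 + 3*c^3 - 2*c^2 + 4*c


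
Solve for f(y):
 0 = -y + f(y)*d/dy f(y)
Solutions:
 f(y) = -sqrt(C1 + y^2)
 f(y) = sqrt(C1 + y^2)


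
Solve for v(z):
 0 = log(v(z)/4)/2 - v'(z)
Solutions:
 2*Integral(1/(-log(_y) + 2*log(2)), (_y, v(z))) = C1 - z


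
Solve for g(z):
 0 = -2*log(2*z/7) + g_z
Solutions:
 g(z) = C1 + 2*z*log(z) + z*log(4/49) - 2*z


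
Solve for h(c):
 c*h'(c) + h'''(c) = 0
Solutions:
 h(c) = C1 + Integral(C2*airyai(-c) + C3*airybi(-c), c)


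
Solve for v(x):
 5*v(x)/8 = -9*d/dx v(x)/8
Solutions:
 v(x) = C1*exp(-5*x/9)


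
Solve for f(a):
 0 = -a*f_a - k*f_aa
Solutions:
 f(a) = C1 + C2*sqrt(k)*erf(sqrt(2)*a*sqrt(1/k)/2)


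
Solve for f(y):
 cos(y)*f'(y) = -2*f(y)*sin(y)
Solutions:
 f(y) = C1*cos(y)^2


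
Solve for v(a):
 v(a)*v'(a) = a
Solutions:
 v(a) = -sqrt(C1 + a^2)
 v(a) = sqrt(C1 + a^2)


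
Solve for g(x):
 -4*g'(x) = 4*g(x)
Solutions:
 g(x) = C1*exp(-x)


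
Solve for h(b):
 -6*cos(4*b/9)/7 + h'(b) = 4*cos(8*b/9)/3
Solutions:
 h(b) = C1 + 27*sin(4*b/9)/14 + 3*sin(8*b/9)/2


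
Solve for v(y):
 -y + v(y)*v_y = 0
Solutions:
 v(y) = -sqrt(C1 + y^2)
 v(y) = sqrt(C1 + y^2)


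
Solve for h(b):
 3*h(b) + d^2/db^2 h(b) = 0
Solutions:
 h(b) = C1*sin(sqrt(3)*b) + C2*cos(sqrt(3)*b)


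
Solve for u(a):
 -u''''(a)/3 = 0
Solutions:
 u(a) = C1 + C2*a + C3*a^2 + C4*a^3


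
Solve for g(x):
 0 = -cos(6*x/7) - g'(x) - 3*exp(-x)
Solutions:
 g(x) = C1 - 7*sin(6*x/7)/6 + 3*exp(-x)


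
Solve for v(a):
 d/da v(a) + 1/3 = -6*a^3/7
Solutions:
 v(a) = C1 - 3*a^4/14 - a/3


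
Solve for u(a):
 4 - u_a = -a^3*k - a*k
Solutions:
 u(a) = C1 + a^4*k/4 + a^2*k/2 + 4*a


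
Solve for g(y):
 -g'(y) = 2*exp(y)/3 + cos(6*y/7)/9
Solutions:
 g(y) = C1 - 2*exp(y)/3 - 7*sin(6*y/7)/54


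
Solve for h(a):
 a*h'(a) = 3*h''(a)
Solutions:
 h(a) = C1 + C2*erfi(sqrt(6)*a/6)


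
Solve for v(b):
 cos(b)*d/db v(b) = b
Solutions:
 v(b) = C1 + Integral(b/cos(b), b)


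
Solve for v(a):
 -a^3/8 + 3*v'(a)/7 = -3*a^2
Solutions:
 v(a) = C1 + 7*a^4/96 - 7*a^3/3


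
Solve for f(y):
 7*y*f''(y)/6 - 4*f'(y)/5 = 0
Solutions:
 f(y) = C1 + C2*y^(59/35)


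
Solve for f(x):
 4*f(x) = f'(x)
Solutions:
 f(x) = C1*exp(4*x)


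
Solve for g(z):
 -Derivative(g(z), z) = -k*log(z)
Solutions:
 g(z) = C1 + k*z*log(z) - k*z


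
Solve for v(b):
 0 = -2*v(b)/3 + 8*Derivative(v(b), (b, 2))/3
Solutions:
 v(b) = C1*exp(-b/2) + C2*exp(b/2)


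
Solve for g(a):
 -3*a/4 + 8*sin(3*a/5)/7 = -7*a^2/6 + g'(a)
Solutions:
 g(a) = C1 + 7*a^3/18 - 3*a^2/8 - 40*cos(3*a/5)/21


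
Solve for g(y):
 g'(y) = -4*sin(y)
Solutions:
 g(y) = C1 + 4*cos(y)


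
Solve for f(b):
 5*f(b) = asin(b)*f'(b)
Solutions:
 f(b) = C1*exp(5*Integral(1/asin(b), b))


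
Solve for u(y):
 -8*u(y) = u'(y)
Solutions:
 u(y) = C1*exp(-8*y)


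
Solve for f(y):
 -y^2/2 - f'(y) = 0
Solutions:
 f(y) = C1 - y^3/6


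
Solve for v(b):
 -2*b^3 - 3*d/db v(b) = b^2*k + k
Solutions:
 v(b) = C1 - b^4/6 - b^3*k/9 - b*k/3


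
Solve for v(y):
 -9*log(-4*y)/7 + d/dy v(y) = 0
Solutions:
 v(y) = C1 + 9*y*log(-y)/7 + 9*y*(-1 + 2*log(2))/7


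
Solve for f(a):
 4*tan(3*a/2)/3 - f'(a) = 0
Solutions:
 f(a) = C1 - 8*log(cos(3*a/2))/9


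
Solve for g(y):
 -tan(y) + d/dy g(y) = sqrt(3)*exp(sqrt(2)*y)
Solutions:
 g(y) = C1 + sqrt(6)*exp(sqrt(2)*y)/2 - log(cos(y))


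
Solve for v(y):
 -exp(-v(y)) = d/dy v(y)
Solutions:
 v(y) = log(C1 - y)


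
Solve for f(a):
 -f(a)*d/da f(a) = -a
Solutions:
 f(a) = -sqrt(C1 + a^2)
 f(a) = sqrt(C1 + a^2)


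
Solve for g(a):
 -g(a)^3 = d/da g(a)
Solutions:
 g(a) = -sqrt(2)*sqrt(-1/(C1 - a))/2
 g(a) = sqrt(2)*sqrt(-1/(C1 - a))/2


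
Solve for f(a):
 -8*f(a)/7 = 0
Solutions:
 f(a) = 0


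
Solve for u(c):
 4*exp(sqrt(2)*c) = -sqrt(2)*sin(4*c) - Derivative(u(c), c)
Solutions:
 u(c) = C1 - 2*sqrt(2)*exp(sqrt(2)*c) + sqrt(2)*cos(4*c)/4


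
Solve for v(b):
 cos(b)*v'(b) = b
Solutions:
 v(b) = C1 + Integral(b/cos(b), b)


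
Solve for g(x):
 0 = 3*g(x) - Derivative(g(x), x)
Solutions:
 g(x) = C1*exp(3*x)


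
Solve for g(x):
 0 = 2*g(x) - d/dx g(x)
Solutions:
 g(x) = C1*exp(2*x)


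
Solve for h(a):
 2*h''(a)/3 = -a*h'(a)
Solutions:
 h(a) = C1 + C2*erf(sqrt(3)*a/2)


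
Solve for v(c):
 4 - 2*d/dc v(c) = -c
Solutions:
 v(c) = C1 + c^2/4 + 2*c


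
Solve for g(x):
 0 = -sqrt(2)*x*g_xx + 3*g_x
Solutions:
 g(x) = C1 + C2*x^(1 + 3*sqrt(2)/2)


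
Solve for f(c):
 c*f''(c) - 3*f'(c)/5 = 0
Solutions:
 f(c) = C1 + C2*c^(8/5)


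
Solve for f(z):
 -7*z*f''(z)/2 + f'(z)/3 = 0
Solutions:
 f(z) = C1 + C2*z^(23/21)


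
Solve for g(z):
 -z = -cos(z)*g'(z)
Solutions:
 g(z) = C1 + Integral(z/cos(z), z)


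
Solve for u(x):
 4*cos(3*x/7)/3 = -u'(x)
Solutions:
 u(x) = C1 - 28*sin(3*x/7)/9


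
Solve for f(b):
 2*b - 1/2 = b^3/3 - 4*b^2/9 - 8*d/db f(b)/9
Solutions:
 f(b) = C1 + 3*b^4/32 - b^3/6 - 9*b^2/8 + 9*b/16


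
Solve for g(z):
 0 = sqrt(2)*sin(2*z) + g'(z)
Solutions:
 g(z) = C1 + sqrt(2)*cos(2*z)/2


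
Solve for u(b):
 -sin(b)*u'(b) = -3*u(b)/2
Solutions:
 u(b) = C1*(cos(b) - 1)^(3/4)/(cos(b) + 1)^(3/4)


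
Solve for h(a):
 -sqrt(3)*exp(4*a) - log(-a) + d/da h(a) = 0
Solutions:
 h(a) = C1 + a*log(-a) - a + sqrt(3)*exp(4*a)/4


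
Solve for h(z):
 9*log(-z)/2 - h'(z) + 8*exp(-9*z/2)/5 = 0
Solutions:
 h(z) = C1 + 9*z*log(-z)/2 - 9*z/2 - 16*exp(-9*z/2)/45


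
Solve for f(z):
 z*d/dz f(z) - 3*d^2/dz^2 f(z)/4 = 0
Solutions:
 f(z) = C1 + C2*erfi(sqrt(6)*z/3)


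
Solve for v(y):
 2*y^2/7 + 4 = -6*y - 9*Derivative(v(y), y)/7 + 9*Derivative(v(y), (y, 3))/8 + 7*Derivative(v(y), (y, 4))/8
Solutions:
 v(y) = C1 + C2*exp(-y*(3*3^(1/3)/(2*sqrt(154) + 25)^(1/3) + 6 + 3^(2/3)*(2*sqrt(154) + 25)^(1/3))/14)*sin(3*3^(1/6)*y*(-(2*sqrt(154) + 25)^(1/3) + 3^(2/3)/(2*sqrt(154) + 25)^(1/3))/14) + C3*exp(-y*(3*3^(1/3)/(2*sqrt(154) + 25)^(1/3) + 6 + 3^(2/3)*(2*sqrt(154) + 25)^(1/3))/14)*cos(3*3^(1/6)*y*(-(2*sqrt(154) + 25)^(1/3) + 3^(2/3)/(2*sqrt(154) + 25)^(1/3))/14) + C4*exp(y*(-3 + 3*3^(1/3)/(2*sqrt(154) + 25)^(1/3) + 3^(2/3)*(2*sqrt(154) + 25)^(1/3))/7) - 2*y^3/27 - 7*y^2/3 - 7*y/2


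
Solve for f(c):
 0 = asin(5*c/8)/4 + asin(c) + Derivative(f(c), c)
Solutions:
 f(c) = C1 - c*asin(5*c/8)/4 - c*asin(c) - sqrt(1 - c^2) - sqrt(64 - 25*c^2)/20


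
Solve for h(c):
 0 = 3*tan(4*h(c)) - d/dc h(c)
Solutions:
 h(c) = -asin(C1*exp(12*c))/4 + pi/4
 h(c) = asin(C1*exp(12*c))/4


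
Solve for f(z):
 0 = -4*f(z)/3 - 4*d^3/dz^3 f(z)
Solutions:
 f(z) = C3*exp(-3^(2/3)*z/3) + (C1*sin(3^(1/6)*z/2) + C2*cos(3^(1/6)*z/2))*exp(3^(2/3)*z/6)


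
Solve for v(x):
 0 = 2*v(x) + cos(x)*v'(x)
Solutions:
 v(x) = C1*(sin(x) - 1)/(sin(x) + 1)


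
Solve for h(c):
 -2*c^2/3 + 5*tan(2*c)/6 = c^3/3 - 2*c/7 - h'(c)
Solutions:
 h(c) = C1 + c^4/12 + 2*c^3/9 - c^2/7 + 5*log(cos(2*c))/12


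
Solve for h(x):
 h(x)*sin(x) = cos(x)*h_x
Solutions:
 h(x) = C1/cos(x)


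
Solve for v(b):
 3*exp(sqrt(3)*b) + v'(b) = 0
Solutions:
 v(b) = C1 - sqrt(3)*exp(sqrt(3)*b)


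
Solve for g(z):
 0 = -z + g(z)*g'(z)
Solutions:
 g(z) = -sqrt(C1 + z^2)
 g(z) = sqrt(C1 + z^2)


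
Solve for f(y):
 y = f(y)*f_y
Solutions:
 f(y) = -sqrt(C1 + y^2)
 f(y) = sqrt(C1 + y^2)


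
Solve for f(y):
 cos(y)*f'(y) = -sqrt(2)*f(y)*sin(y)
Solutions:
 f(y) = C1*cos(y)^(sqrt(2))


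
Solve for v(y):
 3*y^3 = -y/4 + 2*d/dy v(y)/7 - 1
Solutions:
 v(y) = C1 + 21*y^4/8 + 7*y^2/16 + 7*y/2


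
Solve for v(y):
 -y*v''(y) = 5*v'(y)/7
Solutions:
 v(y) = C1 + C2*y^(2/7)


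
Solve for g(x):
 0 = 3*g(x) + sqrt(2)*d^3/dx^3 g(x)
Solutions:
 g(x) = C3*exp(-2^(5/6)*3^(1/3)*x/2) + (C1*sin(6^(5/6)*x/4) + C2*cos(6^(5/6)*x/4))*exp(2^(5/6)*3^(1/3)*x/4)


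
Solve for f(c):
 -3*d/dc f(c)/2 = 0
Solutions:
 f(c) = C1


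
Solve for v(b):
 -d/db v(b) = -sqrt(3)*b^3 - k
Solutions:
 v(b) = C1 + sqrt(3)*b^4/4 + b*k


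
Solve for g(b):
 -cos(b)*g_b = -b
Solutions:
 g(b) = C1 + Integral(b/cos(b), b)


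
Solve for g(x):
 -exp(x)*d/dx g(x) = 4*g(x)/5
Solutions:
 g(x) = C1*exp(4*exp(-x)/5)


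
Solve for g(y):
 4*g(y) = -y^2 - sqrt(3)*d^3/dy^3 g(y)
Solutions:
 g(y) = C3*exp(-2^(2/3)*3^(5/6)*y/3) - y^2/4 + (C1*sin(2^(2/3)*3^(1/3)*y/2) + C2*cos(2^(2/3)*3^(1/3)*y/2))*exp(2^(2/3)*3^(5/6)*y/6)


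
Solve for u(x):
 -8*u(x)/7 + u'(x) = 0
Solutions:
 u(x) = C1*exp(8*x/7)


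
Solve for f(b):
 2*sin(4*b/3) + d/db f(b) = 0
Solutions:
 f(b) = C1 + 3*cos(4*b/3)/2


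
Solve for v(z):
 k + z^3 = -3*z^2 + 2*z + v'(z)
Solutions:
 v(z) = C1 + k*z + z^4/4 + z^3 - z^2
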